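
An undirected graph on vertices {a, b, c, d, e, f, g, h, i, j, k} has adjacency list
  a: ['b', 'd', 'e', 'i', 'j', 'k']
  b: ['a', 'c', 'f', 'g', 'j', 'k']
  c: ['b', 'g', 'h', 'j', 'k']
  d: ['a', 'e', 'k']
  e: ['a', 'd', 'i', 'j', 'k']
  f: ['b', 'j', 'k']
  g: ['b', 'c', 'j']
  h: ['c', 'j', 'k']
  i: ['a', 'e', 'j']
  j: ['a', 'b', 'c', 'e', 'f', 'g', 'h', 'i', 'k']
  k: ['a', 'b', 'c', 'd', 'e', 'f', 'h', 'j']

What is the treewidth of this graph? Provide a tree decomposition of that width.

Each bag holds 4 vertices, so the decomposition has width 3, which upper-bounds the treewidth. Conversely, {a, d, e, k} is a clique of size 4, and the vertices of any clique must share a bag in every tree decomposition; so some bag has ≥ 4 vertices and tw(G) ≥ 3. Hence tw(G) = 3 exactly.

Treewidth 3.
One optimal decomposition is:
Bags: B1 = {a, b, j, k}  B2 = {a, e, j, k}  B3 = {b, c, j, k}  B4 = {b, c, g, j}  B5 = {a, d, e, k}  B6 = {c, h, j, k}  B7 = {b, f, j, k}  B8 = {a, e, i, j}
Tree: B1–B2, B1–B3, B3–B4, B2–B5, B3–B6, B1–B7, B2–B8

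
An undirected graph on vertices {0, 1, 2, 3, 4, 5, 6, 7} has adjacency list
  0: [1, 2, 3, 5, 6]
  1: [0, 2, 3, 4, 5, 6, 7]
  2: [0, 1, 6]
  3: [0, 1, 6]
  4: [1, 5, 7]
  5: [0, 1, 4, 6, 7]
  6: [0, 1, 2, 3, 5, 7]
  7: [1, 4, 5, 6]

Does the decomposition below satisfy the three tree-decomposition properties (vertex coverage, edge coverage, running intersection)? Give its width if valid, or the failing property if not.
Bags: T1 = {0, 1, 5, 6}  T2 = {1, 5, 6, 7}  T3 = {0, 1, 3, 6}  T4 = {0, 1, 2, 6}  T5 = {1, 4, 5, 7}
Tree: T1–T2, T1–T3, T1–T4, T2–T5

Every vertex of G appears in some bag (union = {0, 1, 2, 3, 4, 5, 6, 7}); every edge is covered by a bag; and for each vertex v the set of bags containing v is connected in the bag tree. The decomposition is therefore valid. The largest bag has 4 vertices, so the width is 3.

Yes; width 3.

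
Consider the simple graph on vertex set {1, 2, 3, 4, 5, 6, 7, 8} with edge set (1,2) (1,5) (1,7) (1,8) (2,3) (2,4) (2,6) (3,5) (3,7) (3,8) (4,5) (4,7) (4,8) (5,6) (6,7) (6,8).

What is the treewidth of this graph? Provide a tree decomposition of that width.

Every bag has size at most 5, so the width is 5 − 1 = 4 and tw(G) ≤ 4. For the lower bound: the 5 vertex sets {4,8}, {1,5}, {3,7}, {6}, {2} are disjoint, each induces a connected subgraph, and every pair is joined by at least one edge of G. Contracting each set to a single vertex therefore yields K_{5} as a minor, and since treewidth is minor-monotone, tw(G) ≥ tw(K_{5}) = 4. The upper and lower bounds meet at 4, so that is the treewidth.

Treewidth 4.
One optimal decomposition is:
Bags: B1 = {1, 3, 4, 6, 8}  B2 = {1, 3, 4, 5, 6}  B3 = {1, 3, 4, 6, 7}  B4 = {1, 2, 3, 4, 6}
Tree: B1–B2, B2–B3, B3–B4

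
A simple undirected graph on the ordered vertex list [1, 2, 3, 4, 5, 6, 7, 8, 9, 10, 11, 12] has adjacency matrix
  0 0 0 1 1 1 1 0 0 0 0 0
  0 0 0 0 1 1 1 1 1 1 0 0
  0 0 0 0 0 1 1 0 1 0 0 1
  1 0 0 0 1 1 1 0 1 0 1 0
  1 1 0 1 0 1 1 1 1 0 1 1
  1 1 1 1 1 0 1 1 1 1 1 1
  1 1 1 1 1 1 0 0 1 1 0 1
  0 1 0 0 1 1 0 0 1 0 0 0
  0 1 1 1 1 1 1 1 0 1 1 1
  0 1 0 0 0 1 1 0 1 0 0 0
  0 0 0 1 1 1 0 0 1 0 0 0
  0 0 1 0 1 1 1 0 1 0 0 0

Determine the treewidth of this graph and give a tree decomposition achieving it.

Treewidth 4.
Bags: B1 = {4, 5, 6, 7, 9}  B2 = {1, 4, 5, 6, 7}  B3 = {5, 6, 7, 9, 12}  B4 = {2, 5, 6, 7, 9}  B5 = {3, 6, 7, 9, 12}  B6 = {2, 5, 6, 8, 9}  B7 = {4, 5, 6, 9, 11}  B8 = {2, 6, 7, 9, 10}
Tree: B1–B2, B1–B3, B3–B4, B3–B5, B4–B6, B1–B7, B4–B8

Every bag has size at most 5, so the width is 5 − 1 = 4 and tw(G) ≤ 4. For the lower bound, the 5 vertices {1, 4, 5, 6, 7} are pairwise adjacent, and any tree decomposition puts a clique entirely inside one bag — forcing width ≥ 4. Combining the bounds, tw(G) = 4.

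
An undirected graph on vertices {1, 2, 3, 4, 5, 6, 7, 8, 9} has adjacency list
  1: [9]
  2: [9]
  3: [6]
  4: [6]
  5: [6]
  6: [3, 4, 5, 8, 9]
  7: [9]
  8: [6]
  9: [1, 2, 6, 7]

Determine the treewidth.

1

A width-1 tree decomposition is:
Bags: B1 = {5, 6}  B2 = {6, 9}  B3 = {2, 9}  B4 = {7, 9}  B5 = {1, 9}  B6 = {3, 6}  B7 = {6, 8}  B8 = {4, 6}
Tree: B1–B2, B2–B3, B3–B4, B4–B5, B1–B6, B1–B7, B2–B8
Each bag holds 2 vertices, so the decomposition has width 1, which upper-bounds the treewidth. Any graph with an edge has treewidth ≥ 1, and G has the edge 6–5. Therefore the treewidth is 1.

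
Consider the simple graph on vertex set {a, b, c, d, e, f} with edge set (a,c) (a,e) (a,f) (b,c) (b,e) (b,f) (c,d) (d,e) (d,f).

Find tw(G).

3

A width-3 tree decomposition is:
Bags: B1 = {c, d, e, f}  B2 = {b, c, e, f}  B3 = {a, c, e, f}
Tree: B1–B2, B2–B3
The largest bag has 4 vertices, giving width 3; this decomposition certifies tw(G) ≤ 3. For the lower bound: the 4 vertex sets {d,f}, {b,e}, {c}, {a} are disjoint, each induces a connected subgraph, and every pair is joined by at least one edge of G. Contracting each set to a single vertex therefore yields K_{4} as a minor, and since treewidth is minor-monotone, tw(G) ≥ tw(K_{4}) = 3. Hence tw(G) = 3 exactly.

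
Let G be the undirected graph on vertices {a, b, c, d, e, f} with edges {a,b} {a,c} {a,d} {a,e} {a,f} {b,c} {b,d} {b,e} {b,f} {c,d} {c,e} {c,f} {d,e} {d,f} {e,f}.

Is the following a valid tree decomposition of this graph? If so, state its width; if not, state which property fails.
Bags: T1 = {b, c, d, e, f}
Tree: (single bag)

No — vertex a appears in no bag.

A tree decomposition must satisfy three properties: every vertex lies in some bag; for every edge, both endpoints lie together in some bag; and for every vertex, the bags containing it form a connected subtree. Here vertex a appears in no bag, so the decomposition is invalid.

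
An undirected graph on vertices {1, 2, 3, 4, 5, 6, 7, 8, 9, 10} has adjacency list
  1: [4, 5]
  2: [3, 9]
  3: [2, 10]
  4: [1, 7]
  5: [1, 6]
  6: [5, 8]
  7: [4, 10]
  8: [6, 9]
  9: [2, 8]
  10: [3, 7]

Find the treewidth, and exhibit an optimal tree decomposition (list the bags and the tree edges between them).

The largest bag has 3 vertices, giving width 2; this decomposition certifies tw(G) ≤ 2. Since 6–5–1–4–7–10–3–2–9–8–6 is a cycle in G, G is not acyclic. Forests are exactly the graphs of treewidth ≤ 1, so tw(G) ≥ 2. Therefore the treewidth is 2.

Treewidth 2.
Bags: B1 = {1, 5, 6}  B2 = {1, 4, 6}  B3 = {4, 6, 7}  B4 = {6, 7, 10}  B5 = {3, 6, 10}  B6 = {2, 3, 6}  B7 = {2, 6, 9}  B8 = {6, 8, 9}
Tree: B1–B2, B2–B3, B3–B4, B4–B5, B5–B6, B6–B7, B7–B8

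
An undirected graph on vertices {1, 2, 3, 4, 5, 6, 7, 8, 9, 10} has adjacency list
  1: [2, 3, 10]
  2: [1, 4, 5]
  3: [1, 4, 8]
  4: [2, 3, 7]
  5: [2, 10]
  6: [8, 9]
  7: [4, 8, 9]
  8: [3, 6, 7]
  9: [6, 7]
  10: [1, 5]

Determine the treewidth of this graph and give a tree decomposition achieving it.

Every bag has size at most 3, so the width is 3 − 1 = 2 and tw(G) ≤ 2. The edges 5–10–1–2–5 form a cycle, so G is not a tree and its treewidth is at least 2. Hence tw(G) = 2 exactly.

Treewidth 2.
Bags: B1 = {2, 5, 10}  B2 = {1, 2, 10}  B3 = {1, 2, 4}  B4 = {1, 3, 4}  B5 = {3, 4, 7}  B6 = {3, 7, 8}  B7 = {7, 8, 9}  B8 = {6, 8, 9}
Tree: B1–B2, B2–B3, B3–B4, B4–B5, B5–B6, B6–B7, B7–B8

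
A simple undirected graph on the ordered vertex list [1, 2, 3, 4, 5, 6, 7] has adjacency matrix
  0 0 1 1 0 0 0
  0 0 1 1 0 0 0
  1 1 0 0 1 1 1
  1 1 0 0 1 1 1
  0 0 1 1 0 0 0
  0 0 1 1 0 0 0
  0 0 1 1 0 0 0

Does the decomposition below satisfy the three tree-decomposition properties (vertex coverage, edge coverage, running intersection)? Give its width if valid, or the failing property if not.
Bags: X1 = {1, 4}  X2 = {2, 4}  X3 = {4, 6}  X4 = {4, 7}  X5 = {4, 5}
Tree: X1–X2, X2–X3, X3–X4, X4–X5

No — vertex 3 appears in no bag.

A tree decomposition must satisfy three properties: every vertex lies in some bag; for every edge, both endpoints lie together in some bag; and for every vertex, the bags containing it form a connected subtree. Here vertex 3 appears in no bag, so the decomposition is invalid.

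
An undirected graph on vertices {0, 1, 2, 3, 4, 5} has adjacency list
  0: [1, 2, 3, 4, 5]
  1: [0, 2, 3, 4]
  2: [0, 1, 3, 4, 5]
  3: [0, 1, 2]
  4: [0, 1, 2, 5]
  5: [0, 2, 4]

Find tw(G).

A width-3 tree decomposition is:
Bags: B1 = {0, 1, 2, 4}  B2 = {0, 1, 2, 3}  B3 = {0, 2, 4, 5}
Tree: B1–B2, B1–B3
Each bag holds 4 vertices, so the decomposition has width 3, which upper-bounds the treewidth. Conversely, {0, 1, 2, 3} is a clique of size 4, and the vertices of any clique must share a bag in every tree decomposition; so some bag has ≥ 4 vertices and tw(G) ≥ 3. Combining the bounds, tw(G) = 3.

3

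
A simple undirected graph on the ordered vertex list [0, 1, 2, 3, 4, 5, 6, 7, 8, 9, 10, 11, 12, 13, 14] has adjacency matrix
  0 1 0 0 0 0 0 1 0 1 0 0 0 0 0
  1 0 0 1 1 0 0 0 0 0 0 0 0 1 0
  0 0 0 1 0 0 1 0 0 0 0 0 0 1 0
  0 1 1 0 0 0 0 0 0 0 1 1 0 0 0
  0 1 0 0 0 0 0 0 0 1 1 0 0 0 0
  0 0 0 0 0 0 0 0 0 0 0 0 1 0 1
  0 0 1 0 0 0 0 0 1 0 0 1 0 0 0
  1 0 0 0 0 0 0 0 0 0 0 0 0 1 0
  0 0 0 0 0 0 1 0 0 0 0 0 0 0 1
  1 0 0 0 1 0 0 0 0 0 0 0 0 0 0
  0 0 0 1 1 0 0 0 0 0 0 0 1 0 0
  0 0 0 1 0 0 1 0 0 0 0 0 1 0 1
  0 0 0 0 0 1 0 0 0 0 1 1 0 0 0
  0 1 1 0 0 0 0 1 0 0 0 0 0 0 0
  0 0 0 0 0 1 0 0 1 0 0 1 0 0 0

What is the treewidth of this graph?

A width-3 tree decomposition is:
Bags: B1 = {0, 7, 9, 13}  B2 = {0, 1, 9, 13}  B3 = {1, 4, 9, 13}  B4 = {1, 2, 4, 13}  B5 = {1, 2, 3, 4}  B6 = {2, 3, 4, 10}  B7 = {2, 3, 6, 10}  B8 = {3, 6, 10, 11}  B9 = {6, 10, 11, 12}  B10 = {6, 8, 11, 12}  B11 = {8, 11, 12, 14}  B12 = {5, 8, 12, 14}
Tree: B1–B2, B2–B3, B3–B4, B4–B5, B5–B6, B6–B7, B7–B8, B8–B9, B9–B10, B10–B11, B11–B12
Every bag has size at most 4, so the width is 4 − 1 = 3 and tw(G) ≤ 3. For the lower bound: the 4 vertex sets {0,7,9}, {13}, {1}, {2,3,4,10} are disjoint, each induces a connected subgraph, and every pair is joined by at least one edge of G. Contracting each set to a single vertex therefore yields K_{4} as a minor, and since treewidth is minor-monotone, tw(G) ≥ tw(K_{4}) = 3. Combining the bounds, tw(G) = 3.

3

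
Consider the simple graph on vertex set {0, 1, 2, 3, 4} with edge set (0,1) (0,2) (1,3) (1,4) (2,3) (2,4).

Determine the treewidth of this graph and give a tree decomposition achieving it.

Treewidth 2.
One optimal decomposition is:
Bags: B1 = {1, 2, 4}  B2 = {0, 1, 2}  B3 = {1, 2, 3}
Tree: B1–B2, B2–B3

Every bag has size at most 3, so the width is 3 − 1 = 2 and tw(G) ≤ 2. For the lower bound, G contains the cycle 2–4–1–0–2, so G is not a forest; only forests have treewidth ≤ 1, hence tw(G) ≥ 2. Combining the bounds, tw(G) = 2.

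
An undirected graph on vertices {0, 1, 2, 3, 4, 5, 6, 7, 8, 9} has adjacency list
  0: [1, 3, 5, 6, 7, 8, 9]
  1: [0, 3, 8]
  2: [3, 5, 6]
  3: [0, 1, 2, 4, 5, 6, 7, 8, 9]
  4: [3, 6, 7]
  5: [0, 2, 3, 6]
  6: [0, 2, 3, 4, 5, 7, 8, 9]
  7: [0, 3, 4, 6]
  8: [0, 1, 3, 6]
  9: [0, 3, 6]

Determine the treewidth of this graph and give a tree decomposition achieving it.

Treewidth 3.
One optimal decomposition is:
Bags: B1 = {0, 3, 6, 9}  B2 = {0, 3, 5, 6}  B3 = {2, 3, 5, 6}  B4 = {0, 3, 6, 8}  B5 = {0, 3, 6, 7}  B6 = {0, 1, 3, 8}  B7 = {3, 4, 6, 7}
Tree: B1–B2, B2–B3, B2–B4, B4–B5, B4–B6, B5–B7

The largest bag has 4 vertices, giving width 3; this decomposition certifies tw(G) ≤ 3. For the lower bound, the 4 vertices {0, 1, 3, 8} are pairwise adjacent, and any tree decomposition puts a clique entirely inside one bag — forcing width ≥ 3. The upper and lower bounds meet at 3, so that is the treewidth.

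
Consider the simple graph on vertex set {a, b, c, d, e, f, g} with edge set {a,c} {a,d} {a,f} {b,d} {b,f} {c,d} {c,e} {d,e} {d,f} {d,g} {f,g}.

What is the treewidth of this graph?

A width-2 tree decomposition is:
Bags: B1 = {a, c, d}  B2 = {a, d, f}  B3 = {d, f, g}  B4 = {b, d, f}  B5 = {c, d, e}
Tree: B1–B2, B2–B3, B3–B4, B1–B5
Every bag has size at most 3, so the width is 3 − 1 = 2 and tw(G) ≤ 2. On the other hand G contains the 3-clique {c, d, e}. A clique must lie in a single bag of any decomposition, so no decomposition can have width below 2. The upper and lower bounds meet at 2, so that is the treewidth.

2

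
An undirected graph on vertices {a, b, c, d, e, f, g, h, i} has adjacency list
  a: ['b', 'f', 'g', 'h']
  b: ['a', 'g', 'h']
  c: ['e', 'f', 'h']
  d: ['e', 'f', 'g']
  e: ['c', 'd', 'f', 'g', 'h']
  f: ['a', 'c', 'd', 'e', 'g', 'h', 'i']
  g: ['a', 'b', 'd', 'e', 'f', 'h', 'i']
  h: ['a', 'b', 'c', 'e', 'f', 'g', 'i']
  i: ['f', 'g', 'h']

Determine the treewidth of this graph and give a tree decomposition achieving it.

The largest bag has 4 vertices, giving width 3; this decomposition certifies tw(G) ≤ 3. For the lower bound, the 4 vertices {d, e, f, g} are pairwise adjacent, and any tree decomposition puts a clique entirely inside one bag — forcing width ≥ 3. The upper and lower bounds meet at 3, so that is the treewidth.

Treewidth 3.
One such decomposition:
Bags: B1 = {a, f, g, h}  B2 = {a, b, g, h}  B3 = {f, g, h, i}  B4 = {e, f, g, h}  B5 = {c, e, f, h}  B6 = {d, e, f, g}
Tree: B1–B2, B1–B3, B3–B4, B4–B5, B4–B6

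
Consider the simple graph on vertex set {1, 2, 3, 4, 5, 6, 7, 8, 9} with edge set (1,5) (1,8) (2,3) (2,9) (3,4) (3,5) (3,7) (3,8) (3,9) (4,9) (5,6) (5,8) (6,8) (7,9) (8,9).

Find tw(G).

2

A width-2 tree decomposition is:
Bags: B1 = {3, 8, 9}  B2 = {3, 5, 8}  B3 = {2, 3, 9}  B4 = {5, 6, 8}  B5 = {3, 7, 9}  B6 = {1, 5, 8}  B7 = {3, 4, 9}
Tree: B1–B2, B1–B3, B2–B4, B3–B5, B2–B6, B1–B7
Each bag holds 3 vertices, so the decomposition has width 2, which upper-bounds the treewidth. Conversely, {1, 5, 8} is a clique of size 3, and the vertices of any clique must share a bag in every tree decomposition; so some bag has ≥ 3 vertices and tw(G) ≥ 2. Combining the bounds, tw(G) = 2.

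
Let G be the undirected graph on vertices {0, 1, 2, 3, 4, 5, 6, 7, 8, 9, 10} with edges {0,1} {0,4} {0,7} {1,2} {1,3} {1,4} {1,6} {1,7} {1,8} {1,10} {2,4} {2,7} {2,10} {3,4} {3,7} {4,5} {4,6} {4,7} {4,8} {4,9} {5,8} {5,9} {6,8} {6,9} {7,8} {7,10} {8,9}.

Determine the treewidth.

3

A width-3 tree decomposition is:
Bags: B1 = {1, 4, 7, 8}  B2 = {1, 3, 4, 7}  B3 = {1, 2, 4, 7}  B4 = {1, 4, 6, 8}  B5 = {0, 1, 4, 7}  B6 = {4, 6, 8, 9}  B7 = {1, 2, 7, 10}  B8 = {4, 5, 8, 9}
Tree: B1–B2, B2–B3, B1–B4, B2–B5, B4–B6, B3–B7, B6–B8
The largest bag has 4 vertices, giving width 3; this decomposition certifies tw(G) ≤ 3. On the other hand G contains the 4-clique {1, 2, 7, 10}. A clique must lie in a single bag of any decomposition, so no decomposition can have width below 3. Hence tw(G) = 3 exactly.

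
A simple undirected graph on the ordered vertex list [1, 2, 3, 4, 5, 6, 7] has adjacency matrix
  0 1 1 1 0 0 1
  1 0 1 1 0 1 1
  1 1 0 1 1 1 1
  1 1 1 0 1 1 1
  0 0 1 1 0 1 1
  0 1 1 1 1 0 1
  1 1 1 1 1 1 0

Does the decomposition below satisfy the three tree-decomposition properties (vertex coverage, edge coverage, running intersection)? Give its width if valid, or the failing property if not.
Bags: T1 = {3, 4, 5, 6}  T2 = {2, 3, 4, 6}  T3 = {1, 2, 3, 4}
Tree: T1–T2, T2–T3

A tree decomposition must satisfy three properties: every vertex lies in some bag; for every edge, both endpoints lie together in some bag; and for every vertex, the bags containing it form a connected subtree. Here vertex 7 appears in no bag, so the decomposition is invalid.

No — vertex 7 appears in no bag.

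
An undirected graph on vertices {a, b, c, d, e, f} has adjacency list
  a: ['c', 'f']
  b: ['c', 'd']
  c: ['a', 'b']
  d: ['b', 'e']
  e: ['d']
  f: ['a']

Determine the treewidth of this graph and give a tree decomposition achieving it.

Treewidth 1.
One such decomposition:
Bags: B1 = {a, f}  B2 = {a, c}  B3 = {b, c}  B4 = {b, d}  B5 = {d, e}
Tree: B1–B2, B2–B3, B3–B4, B4–B5

Every bag has size at most 2, so the width is 2 − 1 = 1 and tw(G) ≤ 1. Any graph with an edge has treewidth ≥ 1, and G has the edge f–a. The upper and lower bounds meet at 1, so that is the treewidth.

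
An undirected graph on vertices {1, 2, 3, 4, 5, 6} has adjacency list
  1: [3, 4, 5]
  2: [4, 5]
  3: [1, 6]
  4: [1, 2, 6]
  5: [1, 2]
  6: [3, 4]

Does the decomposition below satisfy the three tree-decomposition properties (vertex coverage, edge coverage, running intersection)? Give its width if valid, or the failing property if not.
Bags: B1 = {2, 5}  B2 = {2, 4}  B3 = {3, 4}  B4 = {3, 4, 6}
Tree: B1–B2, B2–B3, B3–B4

No — vertex 1 appears in no bag.

A tree decomposition must satisfy three properties: every vertex lies in some bag; for every edge, both endpoints lie together in some bag; and for every vertex, the bags containing it form a connected subtree. Here vertex 1 appears in no bag, so the decomposition is invalid.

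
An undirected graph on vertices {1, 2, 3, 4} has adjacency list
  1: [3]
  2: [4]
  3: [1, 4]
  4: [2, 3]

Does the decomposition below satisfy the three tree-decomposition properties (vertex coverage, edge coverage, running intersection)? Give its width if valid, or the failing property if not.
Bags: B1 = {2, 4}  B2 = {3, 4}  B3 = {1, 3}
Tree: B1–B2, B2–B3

Vertex coverage: the bags together contain {1, 2, 3, 4}, the full vertex set. Edge coverage: each edge of G has both endpoints in at least one bag. Running intersection: for every vertex, the bags containing it form a connected subtree. All three properties hold, so this is a valid tree decomposition of width max|bag| − 1 = 1, and hence tw(G) ≤ 1.

Yes; width 1.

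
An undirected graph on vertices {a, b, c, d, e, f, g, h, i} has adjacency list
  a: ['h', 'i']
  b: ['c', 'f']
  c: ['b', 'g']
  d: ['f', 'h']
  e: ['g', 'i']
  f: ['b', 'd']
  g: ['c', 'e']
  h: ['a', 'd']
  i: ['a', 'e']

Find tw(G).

A width-2 tree decomposition is:
Bags: B1 = {a, h, i}  B2 = {e, h, i}  B3 = {e, g, h}  B4 = {c, g, h}  B5 = {b, c, h}  B6 = {b, f, h}  B7 = {d, f, h}
Tree: B1–B2, B2–B3, B3–B4, B4–B5, B5–B6, B6–B7
Every bag has size at most 3, so the width is 3 − 1 = 2 and tw(G) ≤ 2. The edges h–a–i–e–g–c–b–f–d–h form a cycle, so G is not a tree and its treewidth is at least 2. The upper and lower bounds meet at 2, so that is the treewidth.

2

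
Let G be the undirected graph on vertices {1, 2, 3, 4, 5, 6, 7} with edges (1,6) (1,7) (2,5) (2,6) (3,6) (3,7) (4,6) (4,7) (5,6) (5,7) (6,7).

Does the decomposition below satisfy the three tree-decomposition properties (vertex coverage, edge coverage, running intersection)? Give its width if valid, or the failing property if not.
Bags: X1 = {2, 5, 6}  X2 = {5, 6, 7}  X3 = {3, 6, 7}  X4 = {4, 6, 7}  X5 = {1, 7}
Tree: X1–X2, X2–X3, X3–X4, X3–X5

A tree decomposition must satisfy three properties: every vertex lies in some bag; for every edge, both endpoints lie together in some bag; and for every vertex, the bags containing it form a connected subtree. Here edge (6,1) lies in no bag, so the decomposition is invalid.

No — edge (6,1) lies in no bag.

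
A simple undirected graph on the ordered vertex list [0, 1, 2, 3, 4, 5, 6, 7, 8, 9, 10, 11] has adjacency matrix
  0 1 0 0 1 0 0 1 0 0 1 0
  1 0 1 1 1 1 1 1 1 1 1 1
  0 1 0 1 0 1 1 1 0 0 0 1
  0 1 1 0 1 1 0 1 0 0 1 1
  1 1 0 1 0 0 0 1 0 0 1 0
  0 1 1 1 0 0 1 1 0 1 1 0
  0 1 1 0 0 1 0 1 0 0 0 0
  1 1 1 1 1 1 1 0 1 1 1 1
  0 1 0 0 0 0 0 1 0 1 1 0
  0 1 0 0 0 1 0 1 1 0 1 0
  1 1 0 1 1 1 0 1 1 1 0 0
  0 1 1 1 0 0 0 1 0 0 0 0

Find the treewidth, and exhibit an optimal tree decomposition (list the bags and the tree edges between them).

Treewidth 4.
One optimal decomposition is:
Bags: B1 = {1, 3, 5, 7, 10}  B2 = {1, 2, 3, 5, 7}  B3 = {1, 3, 4, 7, 10}  B4 = {1, 2, 5, 6, 7}  B5 = {1, 2, 3, 7, 11}  B6 = {1, 5, 7, 9, 10}  B7 = {0, 1, 4, 7, 10}  B8 = {1, 7, 8, 9, 10}
Tree: B1–B2, B1–B3, B2–B4, B2–B5, B1–B6, B3–B7, B6–B8

Each bag holds 5 vertices, so the decomposition has width 4, which upper-bounds the treewidth. On the other hand G contains the 5-clique {1, 2, 3, 7, 11}. A clique must lie in a single bag of any decomposition, so no decomposition can have width below 4. Combining the bounds, tw(G) = 4.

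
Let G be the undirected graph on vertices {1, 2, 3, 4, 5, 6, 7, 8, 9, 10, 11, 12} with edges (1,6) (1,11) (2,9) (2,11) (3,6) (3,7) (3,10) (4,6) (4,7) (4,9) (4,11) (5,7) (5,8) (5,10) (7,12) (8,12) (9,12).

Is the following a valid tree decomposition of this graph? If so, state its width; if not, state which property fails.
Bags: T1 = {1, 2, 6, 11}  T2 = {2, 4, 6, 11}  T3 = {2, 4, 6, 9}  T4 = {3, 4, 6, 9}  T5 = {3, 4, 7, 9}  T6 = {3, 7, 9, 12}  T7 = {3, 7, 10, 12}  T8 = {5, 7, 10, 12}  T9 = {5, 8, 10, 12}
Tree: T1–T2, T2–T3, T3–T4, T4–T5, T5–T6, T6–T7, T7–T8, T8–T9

Every vertex of G appears in some bag (union = {1, 2, 3, 4, 5, 6, 7, 8, 9, 10, 11, 12}); every edge is covered by a bag; and for each vertex v the set of bags containing v is connected in the bag tree. The decomposition is therefore valid. The largest bag has 4 vertices, so the width is 3.

Yes; width 3.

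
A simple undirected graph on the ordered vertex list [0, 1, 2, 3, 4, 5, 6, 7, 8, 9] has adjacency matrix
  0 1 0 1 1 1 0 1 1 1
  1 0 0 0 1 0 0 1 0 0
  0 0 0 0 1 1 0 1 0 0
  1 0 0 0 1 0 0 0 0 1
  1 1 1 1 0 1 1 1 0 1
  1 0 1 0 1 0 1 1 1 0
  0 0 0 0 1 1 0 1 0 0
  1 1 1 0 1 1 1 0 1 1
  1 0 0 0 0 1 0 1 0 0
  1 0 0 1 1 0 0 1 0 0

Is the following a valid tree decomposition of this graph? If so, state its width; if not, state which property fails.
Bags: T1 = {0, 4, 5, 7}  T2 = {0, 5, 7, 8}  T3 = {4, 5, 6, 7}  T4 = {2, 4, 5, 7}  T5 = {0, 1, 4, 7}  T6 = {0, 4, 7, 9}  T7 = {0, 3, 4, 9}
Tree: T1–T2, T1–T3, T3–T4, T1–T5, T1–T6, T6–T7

Yes; width 3.

Every vertex of G appears in some bag (union = {0, 1, 2, 3, 4, 5, 6, 7, 8, 9}); every edge is covered by a bag; and for each vertex v the set of bags containing v is connected in the bag tree. The decomposition is therefore valid. The largest bag has 4 vertices, so the width is 3.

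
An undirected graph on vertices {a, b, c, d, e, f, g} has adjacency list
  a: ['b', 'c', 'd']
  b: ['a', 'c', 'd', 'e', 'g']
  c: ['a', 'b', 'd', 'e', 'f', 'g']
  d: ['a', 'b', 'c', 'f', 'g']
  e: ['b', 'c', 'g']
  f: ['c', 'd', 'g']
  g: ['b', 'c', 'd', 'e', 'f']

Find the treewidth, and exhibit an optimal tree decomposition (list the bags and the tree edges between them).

Treewidth 3.
One such decomposition:
Bags: B1 = {c, d, f, g}  B2 = {b, c, d, g}  B3 = {a, b, c, d}  B4 = {b, c, e, g}
Tree: B1–B2, B2–B3, B2–B4

Every bag has size at most 4, so the width is 4 − 1 = 3 and tw(G) ≤ 3. For the lower bound, the 4 vertices {c, d, f, g} are pairwise adjacent, and any tree decomposition puts a clique entirely inside one bag — forcing width ≥ 3. Combining the bounds, tw(G) = 3.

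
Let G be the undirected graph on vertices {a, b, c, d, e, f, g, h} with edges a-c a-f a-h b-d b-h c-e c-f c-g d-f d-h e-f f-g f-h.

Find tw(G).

A width-2 tree decomposition is:
Bags: B1 = {a, f, h}  B2 = {a, c, f}  B3 = {d, f, h}  B4 = {c, e, f}  B5 = {b, d, h}  B6 = {c, f, g}
Tree: B1–B2, B1–B3, B2–B4, B3–B5, B4–B6
The largest bag has 3 vertices, giving width 2; this decomposition certifies tw(G) ≤ 2. On the other hand G contains the 3-clique {d, f, h}. A clique must lie in a single bag of any decomposition, so no decomposition can have width below 2. Hence tw(G) = 2 exactly.

2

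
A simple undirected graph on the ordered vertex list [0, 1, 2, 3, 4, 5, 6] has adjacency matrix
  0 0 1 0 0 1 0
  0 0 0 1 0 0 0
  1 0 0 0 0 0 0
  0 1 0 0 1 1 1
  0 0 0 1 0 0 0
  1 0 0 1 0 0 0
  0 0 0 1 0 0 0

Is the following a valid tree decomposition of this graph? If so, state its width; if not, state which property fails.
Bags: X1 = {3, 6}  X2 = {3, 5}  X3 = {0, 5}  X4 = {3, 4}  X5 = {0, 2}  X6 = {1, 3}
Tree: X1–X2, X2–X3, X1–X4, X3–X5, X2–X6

Yes; width 1.

Checking the three conditions: (i) the bags cover all of {0, 1, 2, 3, 4, 5, 6}; (ii) for each edge, some bag contains both endpoints; (iii) the bags containing any fixed vertex form a subtree. All hold, so the decomposition is valid with width 2 − 1 = 1.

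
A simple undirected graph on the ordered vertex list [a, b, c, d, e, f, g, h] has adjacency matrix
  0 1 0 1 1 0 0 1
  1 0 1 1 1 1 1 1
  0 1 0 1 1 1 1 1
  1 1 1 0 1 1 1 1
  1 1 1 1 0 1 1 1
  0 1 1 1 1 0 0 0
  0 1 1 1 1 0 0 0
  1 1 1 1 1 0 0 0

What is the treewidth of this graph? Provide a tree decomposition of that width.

Treewidth 4.
One optimal decomposition is:
Bags: B1 = {b, c, d, e, h}  B2 = {b, c, d, e, f}  B3 = {a, b, d, e, h}  B4 = {b, c, d, e, g}
Tree: B1–B2, B1–B3, B1–B4

Each bag holds 5 vertices, so the decomposition has width 4, which upper-bounds the treewidth. On the other hand G contains the 5-clique {b, c, d, e, g}. A clique must lie in a single bag of any decomposition, so no decomposition can have width below 4. Combining the bounds, tw(G) = 4.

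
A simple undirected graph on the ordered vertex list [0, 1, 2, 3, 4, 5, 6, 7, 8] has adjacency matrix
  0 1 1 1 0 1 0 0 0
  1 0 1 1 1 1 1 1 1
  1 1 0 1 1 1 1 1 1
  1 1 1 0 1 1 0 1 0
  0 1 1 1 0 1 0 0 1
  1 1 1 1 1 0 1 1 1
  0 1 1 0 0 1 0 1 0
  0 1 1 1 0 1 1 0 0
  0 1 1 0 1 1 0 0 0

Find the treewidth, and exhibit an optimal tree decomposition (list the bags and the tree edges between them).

Each bag holds 5 vertices, so the decomposition has width 4, which upper-bounds the treewidth. Conversely, {1, 2, 4, 5, 8} is a clique of size 5, and the vertices of any clique must share a bag in every tree decomposition; so some bag has ≥ 5 vertices and tw(G) ≥ 4. The upper and lower bounds meet at 4, so that is the treewidth.

Treewidth 4.
Bags: B1 = {1, 2, 3, 4, 5}  B2 = {0, 1, 2, 3, 5}  B3 = {1, 2, 4, 5, 8}  B4 = {1, 2, 3, 5, 7}  B5 = {1, 2, 5, 6, 7}
Tree: B1–B2, B1–B3, B1–B4, B4–B5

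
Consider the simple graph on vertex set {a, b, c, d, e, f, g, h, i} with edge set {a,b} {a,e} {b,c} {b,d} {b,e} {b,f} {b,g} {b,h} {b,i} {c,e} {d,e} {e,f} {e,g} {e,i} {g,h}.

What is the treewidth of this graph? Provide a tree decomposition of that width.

Treewidth 2.
One optimal decomposition is:
Bags: B1 = {b, e, g}  B2 = {b, d, e}  B3 = {a, b, e}  B4 = {b, g, h}  B5 = {b, e, i}  B6 = {b, c, e}  B7 = {b, e, f}
Tree: B1–B2, B2–B3, B1–B4, B1–B5, B2–B6, B5–B7

Every bag has size at most 3, so the width is 3 − 1 = 2 and tw(G) ≤ 2. Conversely, {b, d, e} is a clique of size 3, and the vertices of any clique must share a bag in every tree decomposition; so some bag has ≥ 3 vertices and tw(G) ≥ 2. Therefore the treewidth is 2.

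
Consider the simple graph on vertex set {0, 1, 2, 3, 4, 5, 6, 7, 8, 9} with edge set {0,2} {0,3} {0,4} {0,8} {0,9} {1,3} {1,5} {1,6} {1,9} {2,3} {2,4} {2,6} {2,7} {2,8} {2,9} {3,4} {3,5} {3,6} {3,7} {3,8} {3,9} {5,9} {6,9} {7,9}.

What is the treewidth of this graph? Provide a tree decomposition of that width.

Treewidth 3.
One optimal decomposition is:
Bags: B1 = {0, 2, 3, 9}  B2 = {2, 3, 7, 9}  B3 = {2, 3, 6, 9}  B4 = {0, 2, 3, 8}  B5 = {1, 3, 6, 9}  B6 = {0, 2, 3, 4}  B7 = {1, 3, 5, 9}
Tree: B1–B2, B2–B3, B1–B4, B3–B5, B1–B6, B5–B7

The largest bag has 4 vertices, giving width 3; this decomposition certifies tw(G) ≤ 3. Conversely, {1, 3, 5, 9} is a clique of size 4, and the vertices of any clique must share a bag in every tree decomposition; so some bag has ≥ 4 vertices and tw(G) ≥ 3. Hence tw(G) = 3 exactly.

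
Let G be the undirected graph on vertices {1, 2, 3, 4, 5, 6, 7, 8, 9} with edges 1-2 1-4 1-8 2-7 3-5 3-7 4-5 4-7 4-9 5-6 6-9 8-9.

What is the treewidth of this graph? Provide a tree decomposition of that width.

Treewidth 3.
One optimal decomposition is:
Bags: B1 = {5, 6, 8, 9}  B2 = {4, 5, 8, 9}  B3 = {1, 4, 5, 8}  B4 = {1, 3, 4, 5}  B5 = {1, 3, 4, 7}  B6 = {1, 2, 3, 7}
Tree: B1–B2, B2–B3, B3–B4, B4–B5, B5–B6

Every bag has size at most 4, so the width is 4 − 1 = 3 and tw(G) ≤ 3. For the lower bound: the 4 vertex sets {6,8,9}, {5}, {4}, {1,2,3,7} are disjoint, each induces a connected subgraph, and every pair is joined by at least one edge of G. Contracting each set to a single vertex therefore yields K_{4} as a minor, and since treewidth is minor-monotone, tw(G) ≥ tw(K_{4}) = 3. Hence tw(G) = 3 exactly.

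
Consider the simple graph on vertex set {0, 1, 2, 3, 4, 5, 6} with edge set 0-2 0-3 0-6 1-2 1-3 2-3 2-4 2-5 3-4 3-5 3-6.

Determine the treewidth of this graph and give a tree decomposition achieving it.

The largest bag has 3 vertices, giving width 2; this decomposition certifies tw(G) ≤ 2. Conversely, {0, 2, 3} is a clique of size 3, and the vertices of any clique must share a bag in every tree decomposition; so some bag has ≥ 3 vertices and tw(G) ≥ 2. Therefore the treewidth is 2.

Treewidth 2.
Bags: B1 = {2, 3, 5}  B2 = {1, 2, 3}  B3 = {0, 2, 3}  B4 = {2, 3, 4}  B5 = {0, 3, 6}
Tree: B1–B2, B1–B3, B1–B4, B3–B5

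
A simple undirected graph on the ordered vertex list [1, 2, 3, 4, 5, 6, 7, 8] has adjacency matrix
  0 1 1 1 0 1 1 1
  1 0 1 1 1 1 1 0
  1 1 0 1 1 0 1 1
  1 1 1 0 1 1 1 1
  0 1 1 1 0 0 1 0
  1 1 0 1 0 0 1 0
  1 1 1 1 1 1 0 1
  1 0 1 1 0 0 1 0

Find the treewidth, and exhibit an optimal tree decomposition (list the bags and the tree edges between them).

Every bag has size at most 5, so the width is 5 − 1 = 4 and tw(G) ≤ 4. For the lower bound, the 5 vertices {1, 3, 4, 7, 8} are pairwise adjacent, and any tree decomposition puts a clique entirely inside one bag — forcing width ≥ 4. The upper and lower bounds meet at 4, so that is the treewidth.

Treewidth 4.
One optimal decomposition is:
Bags: B1 = {1, 2, 3, 4, 7}  B2 = {1, 2, 4, 6, 7}  B3 = {2, 3, 4, 5, 7}  B4 = {1, 3, 4, 7, 8}
Tree: B1–B2, B1–B3, B1–B4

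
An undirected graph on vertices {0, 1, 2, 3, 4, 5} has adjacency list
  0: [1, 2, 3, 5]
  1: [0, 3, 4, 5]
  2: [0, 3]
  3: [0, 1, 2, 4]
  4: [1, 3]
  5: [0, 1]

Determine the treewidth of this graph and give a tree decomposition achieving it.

Treewidth 2.
One such decomposition:
Bags: B1 = {0, 1, 3}  B2 = {0, 2, 3}  B3 = {1, 3, 4}  B4 = {0, 1, 5}
Tree: B1–B2, B1–B3, B1–B4

Each bag holds 3 vertices, so the decomposition has width 2, which upper-bounds the treewidth. For the lower bound, the 3 vertices {0, 1, 3} are pairwise adjacent, and any tree decomposition puts a clique entirely inside one bag — forcing width ≥ 2. Combining the bounds, tw(G) = 2.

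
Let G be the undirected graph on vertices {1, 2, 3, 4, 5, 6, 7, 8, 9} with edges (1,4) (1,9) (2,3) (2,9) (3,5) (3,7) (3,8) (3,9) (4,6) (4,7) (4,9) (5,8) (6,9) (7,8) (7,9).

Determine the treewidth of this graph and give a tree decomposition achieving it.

Each bag holds 3 vertices, so the decomposition has width 2, which upper-bounds the treewidth. On the other hand G contains the 3-clique {3, 5, 8}. A clique must lie in a single bag of any decomposition, so no decomposition can have width below 2. Combining the bounds, tw(G) = 2.

Treewidth 2.
Bags: B1 = {4, 7, 9}  B2 = {4, 6, 9}  B3 = {3, 7, 9}  B4 = {1, 4, 9}  B5 = {2, 3, 9}  B6 = {3, 7, 8}  B7 = {3, 5, 8}
Tree: B1–B2, B1–B3, B1–B4, B3–B5, B3–B6, B6–B7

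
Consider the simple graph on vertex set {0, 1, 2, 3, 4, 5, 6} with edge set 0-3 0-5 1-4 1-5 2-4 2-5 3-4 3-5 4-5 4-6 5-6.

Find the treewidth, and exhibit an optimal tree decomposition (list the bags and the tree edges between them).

Each bag holds 3 vertices, so the decomposition has width 2, which upper-bounds the treewidth. On the other hand G contains the 3-clique {0, 3, 5}. A clique must lie in a single bag of any decomposition, so no decomposition can have width below 2. Combining the bounds, tw(G) = 2.

Treewidth 2.
Bags: B1 = {3, 4, 5}  B2 = {4, 5, 6}  B3 = {0, 3, 5}  B4 = {1, 4, 5}  B5 = {2, 4, 5}
Tree: B1–B2, B1–B3, B2–B4, B1–B5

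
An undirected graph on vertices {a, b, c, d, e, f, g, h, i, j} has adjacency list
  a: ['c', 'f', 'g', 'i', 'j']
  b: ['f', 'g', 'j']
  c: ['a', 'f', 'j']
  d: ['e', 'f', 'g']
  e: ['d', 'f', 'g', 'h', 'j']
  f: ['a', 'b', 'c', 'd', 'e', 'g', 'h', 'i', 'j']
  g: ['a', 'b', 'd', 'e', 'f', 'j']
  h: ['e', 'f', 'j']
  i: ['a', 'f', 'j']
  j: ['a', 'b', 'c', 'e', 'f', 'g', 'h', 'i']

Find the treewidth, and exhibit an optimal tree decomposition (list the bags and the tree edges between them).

The largest bag has 4 vertices, giving width 3; this decomposition certifies tw(G) ≤ 3. Conversely, {d, e, f, g} is a clique of size 4, and the vertices of any clique must share a bag in every tree decomposition; so some bag has ≥ 4 vertices and tw(G) ≥ 3. The upper and lower bounds meet at 3, so that is the treewidth.

Treewidth 3.
One optimal decomposition is:
Bags: B1 = {b, f, g, j}  B2 = {e, f, g, j}  B3 = {a, f, g, j}  B4 = {a, f, i, j}  B5 = {a, c, f, j}  B6 = {d, e, f, g}  B7 = {e, f, h, j}
Tree: B1–B2, B1–B3, B3–B4, B3–B5, B2–B6, B2–B7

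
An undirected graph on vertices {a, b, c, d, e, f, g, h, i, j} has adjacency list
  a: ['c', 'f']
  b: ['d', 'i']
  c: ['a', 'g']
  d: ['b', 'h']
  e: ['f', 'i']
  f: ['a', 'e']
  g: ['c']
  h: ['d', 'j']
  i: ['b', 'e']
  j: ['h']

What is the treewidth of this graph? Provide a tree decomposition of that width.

Treewidth 1.
Bags: B1 = {c, g}  B2 = {a, c}  B3 = {a, f}  B4 = {e, f}  B5 = {e, i}  B6 = {b, i}  B7 = {b, d}  B8 = {d, h}  B9 = {h, j}
Tree: B1–B2, B2–B3, B3–B4, B4–B5, B5–B6, B6–B7, B7–B8, B8–B9

Every bag has size at most 2, so the width is 2 − 1 = 1 and tw(G) ≤ 1. Any graph with an edge has treewidth ≥ 1, and G has the edge g–c. The upper and lower bounds meet at 1, so that is the treewidth.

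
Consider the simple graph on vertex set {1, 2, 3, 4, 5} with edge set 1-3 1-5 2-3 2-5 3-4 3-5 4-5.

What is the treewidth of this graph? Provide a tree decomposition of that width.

Treewidth 2.
One such decomposition:
Bags: B1 = {1, 3, 5}  B2 = {2, 3, 5}  B3 = {3, 4, 5}
Tree: B1–B2, B1–B3

Every bag has size at most 3, so the width is 3 − 1 = 2 and tw(G) ≤ 2. On the other hand G contains the 3-clique {1, 3, 5}. A clique must lie in a single bag of any decomposition, so no decomposition can have width below 2. Therefore the treewidth is 2.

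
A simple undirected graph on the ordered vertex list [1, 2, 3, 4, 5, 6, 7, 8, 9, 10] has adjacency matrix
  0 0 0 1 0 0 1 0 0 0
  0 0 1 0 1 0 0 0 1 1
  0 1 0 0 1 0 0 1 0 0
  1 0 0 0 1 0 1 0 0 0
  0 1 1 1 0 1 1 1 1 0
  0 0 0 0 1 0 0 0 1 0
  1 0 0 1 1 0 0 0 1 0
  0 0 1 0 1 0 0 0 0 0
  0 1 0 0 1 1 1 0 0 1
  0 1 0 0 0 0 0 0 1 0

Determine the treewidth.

A width-2 tree decomposition is:
Bags: B1 = {5, 6, 9}  B2 = {2, 5, 9}  B3 = {2, 3, 5}  B4 = {5, 7, 9}  B5 = {2, 9, 10}  B6 = {4, 5, 7}  B7 = {1, 4, 7}  B8 = {3, 5, 8}
Tree: B1–B2, B2–B3, B1–B4, B2–B5, B4–B6, B6–B7, B3–B8
Every bag has size at most 3, so the width is 3 − 1 = 2 and tw(G) ≤ 2. On the other hand G contains the 3-clique {1, 4, 7}. A clique must lie in a single bag of any decomposition, so no decomposition can have width below 2. Hence tw(G) = 2 exactly.

2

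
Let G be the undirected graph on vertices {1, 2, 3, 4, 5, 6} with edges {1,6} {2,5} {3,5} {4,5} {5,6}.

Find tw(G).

A width-1 tree decomposition is:
Bags: B1 = {5, 6}  B2 = {1, 6}  B3 = {4, 5}  B4 = {3, 5}  B5 = {2, 5}
Tree: B1–B2, B1–B3, B3–B4, B3–B5
The largest bag has 2 vertices, giving width 1; this decomposition certifies tw(G) ≤ 1. G has an edge, so its treewidth is at least 1. Therefore the treewidth is 1.

1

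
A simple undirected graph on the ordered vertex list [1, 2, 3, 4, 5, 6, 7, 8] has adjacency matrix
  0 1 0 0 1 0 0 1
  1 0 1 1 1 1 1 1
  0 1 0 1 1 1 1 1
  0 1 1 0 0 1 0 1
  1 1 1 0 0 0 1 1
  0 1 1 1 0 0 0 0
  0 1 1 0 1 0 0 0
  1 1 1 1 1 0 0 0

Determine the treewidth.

3

A width-3 tree decomposition is:
Bags: B1 = {2, 3, 5, 8}  B2 = {2, 3, 4, 8}  B3 = {2, 3, 5, 7}  B4 = {2, 3, 4, 6}  B5 = {1, 2, 5, 8}
Tree: B1–B2, B1–B3, B2–B4, B1–B5
Each bag holds 4 vertices, so the decomposition has width 3, which upper-bounds the treewidth. On the other hand G contains the 4-clique {1, 2, 5, 8}. A clique must lie in a single bag of any decomposition, so no decomposition can have width below 3. Therefore the treewidth is 3.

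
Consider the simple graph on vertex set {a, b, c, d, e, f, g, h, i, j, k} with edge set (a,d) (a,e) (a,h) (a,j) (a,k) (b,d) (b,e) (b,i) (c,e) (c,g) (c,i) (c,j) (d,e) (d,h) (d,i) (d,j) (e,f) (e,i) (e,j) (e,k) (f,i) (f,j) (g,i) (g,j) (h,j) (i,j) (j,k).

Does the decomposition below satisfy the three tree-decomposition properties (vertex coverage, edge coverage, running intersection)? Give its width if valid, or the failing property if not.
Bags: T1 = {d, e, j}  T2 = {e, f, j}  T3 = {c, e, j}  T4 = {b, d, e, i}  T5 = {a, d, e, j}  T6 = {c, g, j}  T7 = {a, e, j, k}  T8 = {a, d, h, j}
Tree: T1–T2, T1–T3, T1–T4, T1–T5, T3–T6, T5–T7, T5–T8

A tree decomposition must satisfy three properties: every vertex lies in some bag; for every edge, both endpoints lie together in some bag; and for every vertex, the bags containing it form a connected subtree. Here edge (i,j) lies in no bag, so the decomposition is invalid.

No — edge (i,j) lies in no bag.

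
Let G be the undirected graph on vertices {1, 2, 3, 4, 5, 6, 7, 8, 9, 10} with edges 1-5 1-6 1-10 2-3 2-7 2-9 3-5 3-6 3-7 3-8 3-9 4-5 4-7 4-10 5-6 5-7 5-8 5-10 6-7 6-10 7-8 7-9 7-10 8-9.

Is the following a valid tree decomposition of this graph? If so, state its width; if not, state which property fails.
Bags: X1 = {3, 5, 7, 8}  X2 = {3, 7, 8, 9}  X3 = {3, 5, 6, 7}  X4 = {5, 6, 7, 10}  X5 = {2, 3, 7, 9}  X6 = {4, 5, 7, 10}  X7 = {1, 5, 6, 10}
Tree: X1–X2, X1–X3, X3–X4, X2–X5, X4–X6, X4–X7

Yes; width 3.

Vertex coverage: the bags together contain {1, 2, 3, 4, 5, 6, 7, 8, 9, 10}, the full vertex set. Edge coverage: each edge of G has both endpoints in at least one bag. Running intersection: for every vertex, the bags containing it form a connected subtree. All three properties hold, so this is a valid tree decomposition of width max|bag| − 1 = 3, and hence tw(G) ≤ 3.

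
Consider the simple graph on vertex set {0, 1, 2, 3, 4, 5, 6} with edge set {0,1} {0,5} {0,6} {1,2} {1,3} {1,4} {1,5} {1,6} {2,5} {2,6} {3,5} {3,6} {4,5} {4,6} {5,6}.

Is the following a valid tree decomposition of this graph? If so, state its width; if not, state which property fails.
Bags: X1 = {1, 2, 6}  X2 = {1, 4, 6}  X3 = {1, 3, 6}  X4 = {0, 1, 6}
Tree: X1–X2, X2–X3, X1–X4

A tree decomposition must satisfy three properties: every vertex lies in some bag; for every edge, both endpoints lie together in some bag; and for every vertex, the bags containing it form a connected subtree. Here vertex 5 appears in no bag, so the decomposition is invalid.

No — vertex 5 appears in no bag.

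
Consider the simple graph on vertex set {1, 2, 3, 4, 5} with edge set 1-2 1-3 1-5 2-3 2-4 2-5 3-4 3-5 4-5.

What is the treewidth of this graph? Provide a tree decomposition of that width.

Treewidth 3.
One optimal decomposition is:
Bags: B1 = {1, 2, 3, 5}  B2 = {2, 3, 4, 5}
Tree: B1–B2

Every bag has size at most 4, so the width is 4 − 1 = 3 and tw(G) ≤ 3. Conversely, {1, 2, 3, 5} is a clique of size 4, and the vertices of any clique must share a bag in every tree decomposition; so some bag has ≥ 4 vertices and tw(G) ≥ 3. The upper and lower bounds meet at 3, so that is the treewidth.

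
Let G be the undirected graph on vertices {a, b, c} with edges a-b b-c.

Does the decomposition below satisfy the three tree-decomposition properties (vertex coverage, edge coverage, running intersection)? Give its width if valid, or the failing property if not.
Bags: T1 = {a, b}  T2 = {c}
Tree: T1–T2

A tree decomposition must satisfy three properties: every vertex lies in some bag; for every edge, both endpoints lie together in some bag; and for every vertex, the bags containing it form a connected subtree. Here edge (b,c) lies in no bag, so the decomposition is invalid.

No — edge (b,c) lies in no bag.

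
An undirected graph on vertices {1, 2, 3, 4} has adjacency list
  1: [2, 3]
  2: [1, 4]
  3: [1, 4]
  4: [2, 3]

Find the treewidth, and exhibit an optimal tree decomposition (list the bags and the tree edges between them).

Treewidth 2.
Bags: B1 = {1, 2, 4}  B2 = {1, 3, 4}
Tree: B1–B2

Each bag holds 3 vertices, so the decomposition has width 2, which upper-bounds the treewidth. Since 1–2–4–3–1 is a cycle in G, G is not acyclic. Forests are exactly the graphs of treewidth ≤ 1, so tw(G) ≥ 2. Hence tw(G) = 2 exactly.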